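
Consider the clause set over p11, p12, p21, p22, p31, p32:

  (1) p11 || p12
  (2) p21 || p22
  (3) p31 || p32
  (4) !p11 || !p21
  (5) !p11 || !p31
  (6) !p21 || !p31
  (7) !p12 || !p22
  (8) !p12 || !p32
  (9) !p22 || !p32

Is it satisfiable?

Branch on p11: set p11 = true.
From the singleton clause (!p21), p21 = false.
From the singleton clause (p22), p22 = true.
From the singleton clause (!p31), p31 = false.
From the singleton clause (p32), p32 = true.
But (!p32) is also a unit clause — contradiction.
Undo p11 and try p11 = false.
From the singleton clause (p12), p12 = true.
From the singleton clause (!p22), p22 = false.
From the singleton clause (p21), p21 = true.
From the singleton clause (!p31), p31 = false.
From the singleton clause (p32), p32 = true.
But (!p32) is also a unit clause — contradiction.
Either choice for p11 ends in contradiction.
No assignment satisfies every clause.

No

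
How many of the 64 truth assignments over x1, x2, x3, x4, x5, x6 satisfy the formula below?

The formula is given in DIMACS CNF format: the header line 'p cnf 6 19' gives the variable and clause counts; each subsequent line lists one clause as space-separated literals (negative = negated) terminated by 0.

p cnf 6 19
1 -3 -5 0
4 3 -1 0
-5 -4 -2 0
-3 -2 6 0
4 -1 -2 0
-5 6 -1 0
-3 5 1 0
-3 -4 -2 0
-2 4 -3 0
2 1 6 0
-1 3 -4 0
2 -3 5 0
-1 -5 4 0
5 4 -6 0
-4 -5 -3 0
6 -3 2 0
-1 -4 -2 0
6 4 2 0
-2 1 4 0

5

There are 2^6 = 64 truth assignments over (x1, x2, x3, x4, x5, x6).
Split on x3. With x3 = True, the clauses containing x3 are satisfied and ¬x3 drops from the rest; 0 of the 2^5 = 32 assignments to the other variables satisfy what remains.
With x3 = False, by the same count on the reduced clause set, 5 assignments work.
Total: 0 + 5 = 5.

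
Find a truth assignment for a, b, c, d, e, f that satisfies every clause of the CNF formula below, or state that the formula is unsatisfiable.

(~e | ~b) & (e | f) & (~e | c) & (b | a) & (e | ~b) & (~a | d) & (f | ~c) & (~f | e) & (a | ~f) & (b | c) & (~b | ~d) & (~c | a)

Try e = 1.
Unit clause (~b) forces b = 0.
Unit clause (c) forces c = 1.
Unit clause (a) forces a = 1.
Unit clause (d) forces d = 1.
Unit clause (f) forces f = 1.
This assignment satisfies each clause.

a=1, b=0, c=1, d=1, e=1, f=1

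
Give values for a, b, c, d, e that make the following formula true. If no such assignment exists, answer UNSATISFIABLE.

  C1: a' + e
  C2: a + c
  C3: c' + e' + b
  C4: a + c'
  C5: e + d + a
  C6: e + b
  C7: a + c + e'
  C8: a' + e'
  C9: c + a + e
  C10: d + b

UNSATISFIABLE

Suppose a = 0.
From the singleton clause (c), c = 1.
That conflicts with the unit clause (c').
Undo a and try a = 1.
From the singleton clause (e), e = 1.
That conflicts with the unit clause (e').
Both values of a lead to a conflict.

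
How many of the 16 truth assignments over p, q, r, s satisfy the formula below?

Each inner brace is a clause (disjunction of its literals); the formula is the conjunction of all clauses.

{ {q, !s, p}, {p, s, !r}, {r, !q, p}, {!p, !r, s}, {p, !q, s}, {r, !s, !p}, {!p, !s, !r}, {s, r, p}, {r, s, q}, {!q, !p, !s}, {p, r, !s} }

2

There are 2^4 = 16 truth assignments over (p, q, r, s).
Check each against the 11 clauses (columns in the order p, q, r, s):
  F F F F  ✗ fails (s || r || p)
  F F F T  ✗ fails (q || !s || p)
  F F T F  ✗ fails (p || s || !r)
  F F T T  ✗ fails (q || !s || p)
  F T F F  ✗ fails (r || !q || p)
  F T F T  ✗ fails (r || !q || p)
  F T T F  ✗ fails (p || s || !r)
  F T T T  ✓ satisfies all
  T F F F  ✗ fails (r || s || q)
  T F F T  ✗ fails (r || !s || !p)
  T F T F  ✗ fails (!p || !r || s)
  T F T T  ✗ fails (!p || !s || !r)
  T T F F  ✓ satisfies all
  T T F T  ✗ fails (r || !s || !p)
  T T T F  ✗ fails (!p || !r || s)
  T T T T  ✗ fails (!p || !s || !r)
2 of the 16 rows are models.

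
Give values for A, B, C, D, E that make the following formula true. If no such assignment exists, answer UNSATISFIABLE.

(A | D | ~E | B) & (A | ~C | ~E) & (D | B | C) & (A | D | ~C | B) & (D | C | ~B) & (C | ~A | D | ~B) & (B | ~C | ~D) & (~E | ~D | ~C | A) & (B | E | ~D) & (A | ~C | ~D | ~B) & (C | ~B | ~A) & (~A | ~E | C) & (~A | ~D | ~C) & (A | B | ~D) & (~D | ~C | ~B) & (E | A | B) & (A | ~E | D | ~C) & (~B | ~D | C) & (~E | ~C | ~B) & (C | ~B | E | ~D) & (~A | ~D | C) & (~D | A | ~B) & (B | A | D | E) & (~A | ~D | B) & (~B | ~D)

Suppose B = 1.
The clause (~D) is unit, so D = 0.
The clause (C) is unit, so C = 1.
The clause (~E) is unit, so E = 0.
No clause remains; A is free.

A ↦ 1, B ↦ 1, C ↦ 1, D ↦ 0, E ↦ 0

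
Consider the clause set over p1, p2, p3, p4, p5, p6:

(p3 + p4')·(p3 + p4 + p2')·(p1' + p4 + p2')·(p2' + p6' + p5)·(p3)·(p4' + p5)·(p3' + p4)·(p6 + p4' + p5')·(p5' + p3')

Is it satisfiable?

No

Unit clause (p3) forces p3 = 1.
Unit clause (p4) forces p4 = 1.
Unit clause (p5) forces p5 = 1.
That conflicts with the unit clause (p5').
No assignment satisfies every clause.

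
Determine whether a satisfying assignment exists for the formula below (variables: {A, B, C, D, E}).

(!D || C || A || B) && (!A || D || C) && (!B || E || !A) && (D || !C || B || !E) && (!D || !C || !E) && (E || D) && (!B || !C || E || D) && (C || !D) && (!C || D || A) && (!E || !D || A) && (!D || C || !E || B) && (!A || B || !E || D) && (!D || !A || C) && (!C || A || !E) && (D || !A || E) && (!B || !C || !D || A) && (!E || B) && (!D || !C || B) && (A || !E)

Case E = true:
(B) alone gives B = true.
(A) alone gives A = true.
Case D = false:
(C) alone gives C = true.
All clauses are satisfied.
A satisfying assignment: A=true, B=true, C=true, D=false, E=true.

Satisfiable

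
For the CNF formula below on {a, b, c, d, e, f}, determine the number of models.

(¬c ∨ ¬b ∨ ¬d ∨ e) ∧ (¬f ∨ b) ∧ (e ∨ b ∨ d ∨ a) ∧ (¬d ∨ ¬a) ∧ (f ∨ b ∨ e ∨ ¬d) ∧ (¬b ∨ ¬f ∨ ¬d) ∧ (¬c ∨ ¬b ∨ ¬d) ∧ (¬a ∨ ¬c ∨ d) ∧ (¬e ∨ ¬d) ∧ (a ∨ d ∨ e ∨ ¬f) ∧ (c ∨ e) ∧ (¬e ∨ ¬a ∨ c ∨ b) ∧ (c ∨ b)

8

There are 2^6 = 64 truth assignments over (a, b, c, d, e, f).
Split on c. With c = True, the clauses containing c are satisfied and ¬c drops from the rest; 4 of the 2^5 = 32 assignments to the other variables satisfy what remains.
With c = False, by the same count on the reduced clause set, 4 assignments work.
(One model: a=F, b=F, c=T, d=F, e=T, f=F.)
Total: 4 + 4 = 8.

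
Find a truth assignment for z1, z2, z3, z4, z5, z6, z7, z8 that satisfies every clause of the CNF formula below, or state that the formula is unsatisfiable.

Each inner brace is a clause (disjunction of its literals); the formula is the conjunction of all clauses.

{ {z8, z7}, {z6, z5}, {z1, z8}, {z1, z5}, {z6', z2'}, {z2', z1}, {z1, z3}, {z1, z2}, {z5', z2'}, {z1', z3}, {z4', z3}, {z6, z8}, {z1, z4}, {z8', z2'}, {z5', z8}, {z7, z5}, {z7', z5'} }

z1 ↦ 1,  z2 ↦ 0,  z3 ↦ 1,  z4 ↦ 0,  z5 ↦ 0,  z6 ↦ 1,  z7 ↦ 1,  z8 ↦ 0

Suppose z8 = 0.
Unit clause (z7) forces z7 = 1.
Unit clause (z1) forces z1 = 1.
Unit clause (z3) forces z3 = 1.
Unit clause (z6) forces z6 = 1.
Unit clause (z2') forces z2 = 0.
Unit clause (z5') forces z5 = 0.
No clause remains; z4 is free.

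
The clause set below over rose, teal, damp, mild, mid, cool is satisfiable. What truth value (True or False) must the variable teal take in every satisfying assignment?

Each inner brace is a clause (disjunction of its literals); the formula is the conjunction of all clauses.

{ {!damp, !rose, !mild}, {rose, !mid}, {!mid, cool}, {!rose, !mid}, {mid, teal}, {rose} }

Suppose teal = false.
From the singleton clause (mid), mid = true.
From the singleton clause (rose), rose = true.
That conflicts with the unit clause (!rose).
So every satisfying assignment has teal = True.

True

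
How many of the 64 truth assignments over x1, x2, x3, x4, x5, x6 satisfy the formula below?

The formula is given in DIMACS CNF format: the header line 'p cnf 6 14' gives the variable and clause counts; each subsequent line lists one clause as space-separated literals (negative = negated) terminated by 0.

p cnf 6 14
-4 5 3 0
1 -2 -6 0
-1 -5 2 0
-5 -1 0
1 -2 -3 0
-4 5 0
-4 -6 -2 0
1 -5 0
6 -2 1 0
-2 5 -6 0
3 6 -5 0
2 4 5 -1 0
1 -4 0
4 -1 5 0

There are 2^6 = 64 truth assignments over (x1, x2, x3, x4, x5, x6).
Split on x3. With x3 = True, the clauses containing x3 are satisfied and ¬x3 drops from the rest; 2 of the 2^5 = 32 assignments to the other variables satisfy what remains.
With x3 = False, by the same count on the reduced clause set, 2 assignments work.
Total: 2 + 2 = 4.

4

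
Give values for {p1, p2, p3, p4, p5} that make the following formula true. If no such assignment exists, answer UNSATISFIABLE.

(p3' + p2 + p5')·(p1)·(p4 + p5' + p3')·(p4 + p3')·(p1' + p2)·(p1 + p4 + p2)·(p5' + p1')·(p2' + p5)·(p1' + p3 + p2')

(p1) alone gives p1 = 1.
(p2) alone gives p2 = 1.
(p5') alone gives p5 = 0.
But (p5) is also a unit clause — contradiction.

UNSATISFIABLE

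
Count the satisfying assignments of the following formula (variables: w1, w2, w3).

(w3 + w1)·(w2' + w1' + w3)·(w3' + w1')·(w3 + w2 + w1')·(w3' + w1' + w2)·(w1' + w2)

2

There are 2^3 = 8 truth assignments over (w1, w2, w3).
Check each against the 6 clauses (columns in the order w1, w2, w3):
  F F F  ✗ fails (w3 + w1)
  F F T  ✓ satisfies all
  F T F  ✗ fails (w3 + w1)
  F T T  ✓ satisfies all
  T F F  ✗ fails (w3 + w2 + w1')
  T F T  ✗ fails (w3' + w1')
  T T F  ✗ fails (w2' + w1' + w3)
  T T T  ✗ fails (w3' + w1')
2 of the 8 rows are models.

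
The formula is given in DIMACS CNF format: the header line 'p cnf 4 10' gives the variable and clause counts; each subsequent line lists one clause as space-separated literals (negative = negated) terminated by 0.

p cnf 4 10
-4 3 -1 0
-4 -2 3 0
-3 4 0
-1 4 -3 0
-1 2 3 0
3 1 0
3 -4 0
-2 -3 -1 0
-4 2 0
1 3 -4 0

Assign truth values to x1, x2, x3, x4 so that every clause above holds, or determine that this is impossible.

Suppose x3 = False.
From the singleton clause (x1), x1 = True.
From the singleton clause (¬x4), x4 = False.
From the singleton clause (x2), x2 = True.
This assignment satisfies each clause.

x1 ↦ True, x2 ↦ True, x3 ↦ False, x4 ↦ False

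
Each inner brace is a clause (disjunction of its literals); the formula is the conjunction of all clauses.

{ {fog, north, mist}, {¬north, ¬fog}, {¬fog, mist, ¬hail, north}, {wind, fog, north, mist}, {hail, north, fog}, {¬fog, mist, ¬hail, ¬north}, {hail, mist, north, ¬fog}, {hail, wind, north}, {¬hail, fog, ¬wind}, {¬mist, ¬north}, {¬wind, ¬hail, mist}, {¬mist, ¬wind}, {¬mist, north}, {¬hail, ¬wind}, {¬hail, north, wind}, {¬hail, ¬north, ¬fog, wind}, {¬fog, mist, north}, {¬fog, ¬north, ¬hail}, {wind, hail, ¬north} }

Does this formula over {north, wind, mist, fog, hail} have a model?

Case north = True:
(¬fog) alone gives fog = False.
(¬mist) alone gives mist = False.
Case hail = True:
(¬wind) alone gives wind = False.
Every clause now holds.
A satisfying assignment: north: True; wind: False; mist: False; fog: False; hail: True.

Satisfiable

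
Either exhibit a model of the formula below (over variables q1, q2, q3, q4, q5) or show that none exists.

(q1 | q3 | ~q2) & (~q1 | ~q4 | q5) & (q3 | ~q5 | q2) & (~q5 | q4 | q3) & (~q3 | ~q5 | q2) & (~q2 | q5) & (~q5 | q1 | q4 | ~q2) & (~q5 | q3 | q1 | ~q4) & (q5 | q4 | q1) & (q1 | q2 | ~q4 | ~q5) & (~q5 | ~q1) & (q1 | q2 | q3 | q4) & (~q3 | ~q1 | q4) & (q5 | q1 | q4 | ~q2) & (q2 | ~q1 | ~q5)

q1 ↦ 0,  q2 ↦ 0,  q3 ↦ 1,  q4 ↦ 1,  q5 ↦ 0

Case q2 = 0:
Case q3 = 1:
From the singleton clause (~q5), q5 = 0.
Case q1 = 0:
From the singleton clause (q4), q4 = 1.
Every clause now holds.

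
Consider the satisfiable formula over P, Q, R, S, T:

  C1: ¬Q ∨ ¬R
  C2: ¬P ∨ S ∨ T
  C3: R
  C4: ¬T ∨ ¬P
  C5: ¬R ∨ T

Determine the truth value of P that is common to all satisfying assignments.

Suppose P = True.
The clause (R) is unit, so R = True.
The clause (¬Q) is unit, so Q = False.
The clause (¬T) is unit, so T = False.
That conflicts with the unit clause (T).
So every satisfying assignment has P = False.

False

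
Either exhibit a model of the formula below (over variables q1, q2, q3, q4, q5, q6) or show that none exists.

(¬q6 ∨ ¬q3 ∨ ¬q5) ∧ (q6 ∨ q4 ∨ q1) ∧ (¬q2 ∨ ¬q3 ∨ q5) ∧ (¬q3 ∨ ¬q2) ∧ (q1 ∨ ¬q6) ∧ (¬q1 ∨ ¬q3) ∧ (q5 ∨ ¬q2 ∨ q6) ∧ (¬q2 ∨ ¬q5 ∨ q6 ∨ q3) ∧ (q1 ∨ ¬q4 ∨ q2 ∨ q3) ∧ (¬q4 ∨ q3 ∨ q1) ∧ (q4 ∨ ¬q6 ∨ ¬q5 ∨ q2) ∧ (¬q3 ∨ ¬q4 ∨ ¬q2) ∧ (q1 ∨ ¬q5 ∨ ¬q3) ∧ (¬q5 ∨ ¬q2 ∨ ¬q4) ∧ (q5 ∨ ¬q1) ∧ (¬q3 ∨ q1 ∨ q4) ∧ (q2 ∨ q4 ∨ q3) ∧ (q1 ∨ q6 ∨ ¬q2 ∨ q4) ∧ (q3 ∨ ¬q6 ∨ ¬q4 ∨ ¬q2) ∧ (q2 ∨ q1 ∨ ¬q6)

q1 ↦ True,  q2 ↦ False,  q3 ↦ False,  q4 ↦ True,  q5 ↦ True,  q6 ↦ False

Case q3 = False:
Case q1 = True:
(q5) alone gives q5 = True.
Case q2 = False:
(q4) alone gives q4 = True.
Every clause is now satisfied; q6 is unconstrained.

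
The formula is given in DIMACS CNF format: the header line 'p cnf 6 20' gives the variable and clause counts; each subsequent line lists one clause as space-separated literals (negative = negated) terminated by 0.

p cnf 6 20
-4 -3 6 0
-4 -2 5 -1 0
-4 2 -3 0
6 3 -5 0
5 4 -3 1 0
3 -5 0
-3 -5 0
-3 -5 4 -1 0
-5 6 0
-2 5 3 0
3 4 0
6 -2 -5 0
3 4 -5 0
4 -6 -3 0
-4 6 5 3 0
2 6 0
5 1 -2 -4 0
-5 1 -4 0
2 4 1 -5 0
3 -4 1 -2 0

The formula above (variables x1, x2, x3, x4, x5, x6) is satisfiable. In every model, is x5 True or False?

Suppose x5 = True.
The clause (x3) is unit, so x3 = True.
That conflicts with the unit clause (¬x3).
So every satisfying assignment has x5 = False.

False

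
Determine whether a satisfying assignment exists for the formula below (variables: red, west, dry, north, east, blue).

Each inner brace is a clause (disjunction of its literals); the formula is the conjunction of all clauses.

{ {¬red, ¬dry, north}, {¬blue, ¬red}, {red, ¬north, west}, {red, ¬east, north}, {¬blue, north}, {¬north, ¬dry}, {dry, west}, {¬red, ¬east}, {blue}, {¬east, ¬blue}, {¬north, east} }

The clause (blue) is unit, so blue = True.
The clause (¬red) is unit, so red = False.
The clause (north) is unit, so north = True.
The clause (west) is unit, so west = True.
The clause (¬dry) is unit, so dry = False.
The clause (¬east) is unit, so east = False.
Now (east) is unsatisfied and unit — conflict.
No assignment satisfies every clause.

No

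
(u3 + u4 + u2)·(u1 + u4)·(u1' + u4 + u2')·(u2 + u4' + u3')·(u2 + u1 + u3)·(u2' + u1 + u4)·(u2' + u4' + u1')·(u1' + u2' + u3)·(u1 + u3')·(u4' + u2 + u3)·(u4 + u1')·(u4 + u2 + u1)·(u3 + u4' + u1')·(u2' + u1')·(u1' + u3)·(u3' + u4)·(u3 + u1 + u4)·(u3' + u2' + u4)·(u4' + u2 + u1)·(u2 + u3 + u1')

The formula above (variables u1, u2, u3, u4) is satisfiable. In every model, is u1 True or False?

Suppose u1 = 1.
(u4) alone gives u4 = 1.
(u2') alone gives u2 = 0.
(u3') alone gives u3 = 0.
But (u3) is also a unit clause — contradiction.
So every satisfying assignment has u1 = False.

False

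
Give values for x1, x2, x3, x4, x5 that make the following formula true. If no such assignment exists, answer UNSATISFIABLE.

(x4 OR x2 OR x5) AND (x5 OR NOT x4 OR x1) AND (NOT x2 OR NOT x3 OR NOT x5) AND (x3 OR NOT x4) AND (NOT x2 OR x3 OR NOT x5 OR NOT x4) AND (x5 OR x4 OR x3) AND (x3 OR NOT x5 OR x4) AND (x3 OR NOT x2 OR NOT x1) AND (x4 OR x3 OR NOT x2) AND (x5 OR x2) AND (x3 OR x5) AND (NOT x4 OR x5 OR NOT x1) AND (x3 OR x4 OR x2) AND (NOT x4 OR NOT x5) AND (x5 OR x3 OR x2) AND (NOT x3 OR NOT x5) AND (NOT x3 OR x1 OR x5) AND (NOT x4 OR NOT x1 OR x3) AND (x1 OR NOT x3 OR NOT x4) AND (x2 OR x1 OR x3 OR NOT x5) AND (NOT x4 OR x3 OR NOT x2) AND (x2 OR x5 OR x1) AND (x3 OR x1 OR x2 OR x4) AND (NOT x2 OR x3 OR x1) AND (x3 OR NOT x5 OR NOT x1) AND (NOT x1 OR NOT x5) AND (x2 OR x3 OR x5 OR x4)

x1: true; x2: true; x3: true; x4: false; x5: false

Suppose x3 = true.
Unit clause (NOT x5) forces x5 = false.
Unit clause (x2) forces x2 = true.
Unit clause (x1) forces x1 = true.
Unit clause (NOT x4) forces x4 = false.
This assignment satisfies each clause.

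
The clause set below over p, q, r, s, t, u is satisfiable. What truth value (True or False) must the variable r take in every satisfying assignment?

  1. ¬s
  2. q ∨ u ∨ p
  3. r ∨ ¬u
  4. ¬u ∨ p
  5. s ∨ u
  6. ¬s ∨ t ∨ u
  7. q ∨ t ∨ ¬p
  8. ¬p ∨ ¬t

Suppose r = False.
The clause (¬s) is unit, so s = False.
The clause (¬u) is unit, so u = False.
But (u) is also a unit clause — contradiction.
So every satisfying assignment has r = True.

True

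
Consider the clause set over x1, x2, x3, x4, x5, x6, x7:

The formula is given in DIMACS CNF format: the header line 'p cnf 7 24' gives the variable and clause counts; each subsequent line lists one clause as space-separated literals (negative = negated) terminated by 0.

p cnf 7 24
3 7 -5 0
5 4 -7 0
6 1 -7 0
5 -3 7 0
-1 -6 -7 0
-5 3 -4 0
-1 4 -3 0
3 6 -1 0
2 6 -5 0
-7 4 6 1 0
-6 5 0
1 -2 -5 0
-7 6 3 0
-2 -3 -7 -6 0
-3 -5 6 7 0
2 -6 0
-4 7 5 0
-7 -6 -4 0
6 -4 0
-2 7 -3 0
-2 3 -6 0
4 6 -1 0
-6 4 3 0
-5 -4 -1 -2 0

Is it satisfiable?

Branch on x6: set x6 = False.
The clause (¬x4) is unit, so x4 = False.
The clause (¬x1) is unit, so x1 = False.
The clause (¬x7) is unit, so x7 = False.
Branch on x3: set x3 = False.
The clause (¬x5) is unit, so x5 = False.
All clauses hold; x2 can take either value.
A satisfying assignment: x1: False; x2: True; x3: False; x4: False; x5: False; x6: False; x7: False.

Yes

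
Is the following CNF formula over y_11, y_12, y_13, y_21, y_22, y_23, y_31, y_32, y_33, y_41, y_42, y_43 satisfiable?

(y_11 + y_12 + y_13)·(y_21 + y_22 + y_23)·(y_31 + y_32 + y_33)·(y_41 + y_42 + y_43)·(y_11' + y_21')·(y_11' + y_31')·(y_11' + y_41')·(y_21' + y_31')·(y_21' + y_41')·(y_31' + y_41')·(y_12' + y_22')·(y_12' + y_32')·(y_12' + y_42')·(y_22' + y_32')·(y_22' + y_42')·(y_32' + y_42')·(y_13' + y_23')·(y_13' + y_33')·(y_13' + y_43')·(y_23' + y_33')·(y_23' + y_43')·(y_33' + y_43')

Suppose y_11 = 0.
Suppose y_12 = 1.
From the singleton clause (y_22'), y_22 = 0.
From the singleton clause (y_32'), y_32 = 0.
From the singleton clause (y_42'), y_42 = 0.
Suppose y_21 = 1.
From the singleton clause (y_31'), y_31 = 0.
From the singleton clause (y_33), y_33 = 1.
From the singleton clause (y_41'), y_41 = 0.
From the singleton clause (y_43), y_43 = 1.
Now (y_43') is unsatisfied and unit — conflict.
That branch fails; take y_21 = 0 instead.
From the singleton clause (y_23), y_23 = 1.
From the singleton clause (y_13'), y_13 = 0.
From the singleton clause (y_33'), y_33 = 0.
From the singleton clause (y_31), y_31 = 1.
From the singleton clause (y_41'), y_41 = 0.
From the singleton clause (y_43), y_43 = 1.
Now (y_43') is unsatisfied and unit — conflict.
Either choice for y_21 ends in contradiction.
That branch fails; take y_12 = 0 instead.
From the singleton clause (y_13), y_13 = 1.
From the singleton clause (y_23'), y_23 = 0.
From the singleton clause (y_33'), y_33 = 0.
From the singleton clause (y_43'), y_43 = 0.
Suppose y_21 = 1.
From the singleton clause (y_31'), y_31 = 0.
From the singleton clause (y_32), y_32 = 1.
From the singleton clause (y_41'), y_41 = 0.
From the singleton clause (y_42), y_42 = 1.
Now (y_42') is unsatisfied and unit — conflict.
That branch fails; take y_21 = 0 instead.
From the singleton clause (y_22), y_22 = 1.
From the singleton clause (y_32'), y_32 = 0.
From the singleton clause (y_31), y_31 = 1.
From the singleton clause (y_41'), y_41 = 0.
From the singleton clause (y_42), y_42 = 1.
Now (y_42') is unsatisfied and unit — conflict.
Either choice for y_21 ends in contradiction.
Either choice for y_12 ends in contradiction.
That branch fails; take y_11 = 1 instead.
From the singleton clause (y_21'), y_21 = 0.
From the singleton clause (y_31'), y_31 = 0.
From the singleton clause (y_41'), y_41 = 0.
Suppose y_22 = 1.
From the singleton clause (y_12'), y_12 = 0.
From the singleton clause (y_32'), y_32 = 0.
From the singleton clause (y_33), y_33 = 1.
From the singleton clause (y_42'), y_42 = 0.
From the singleton clause (y_43), y_43 = 1.
Now (y_43') is unsatisfied and unit — conflict.
That branch fails; take y_22 = 0 instead.
From the singleton clause (y_23), y_23 = 1.
From the singleton clause (y_13'), y_13 = 0.
From the singleton clause (y_33'), y_33 = 0.
From the singleton clause (y_32), y_32 = 1.
From the singleton clause (y_12'), y_12 = 0.
From the singleton clause (y_42'), y_42 = 0.
From the singleton clause (y_43), y_43 = 1.
Now (y_43') is unsatisfied and unit — conflict.
Either choice for y_22 ends in contradiction.
Either choice for y_11 ends in contradiction.
No assignment satisfies every clause.

No, unsatisfiable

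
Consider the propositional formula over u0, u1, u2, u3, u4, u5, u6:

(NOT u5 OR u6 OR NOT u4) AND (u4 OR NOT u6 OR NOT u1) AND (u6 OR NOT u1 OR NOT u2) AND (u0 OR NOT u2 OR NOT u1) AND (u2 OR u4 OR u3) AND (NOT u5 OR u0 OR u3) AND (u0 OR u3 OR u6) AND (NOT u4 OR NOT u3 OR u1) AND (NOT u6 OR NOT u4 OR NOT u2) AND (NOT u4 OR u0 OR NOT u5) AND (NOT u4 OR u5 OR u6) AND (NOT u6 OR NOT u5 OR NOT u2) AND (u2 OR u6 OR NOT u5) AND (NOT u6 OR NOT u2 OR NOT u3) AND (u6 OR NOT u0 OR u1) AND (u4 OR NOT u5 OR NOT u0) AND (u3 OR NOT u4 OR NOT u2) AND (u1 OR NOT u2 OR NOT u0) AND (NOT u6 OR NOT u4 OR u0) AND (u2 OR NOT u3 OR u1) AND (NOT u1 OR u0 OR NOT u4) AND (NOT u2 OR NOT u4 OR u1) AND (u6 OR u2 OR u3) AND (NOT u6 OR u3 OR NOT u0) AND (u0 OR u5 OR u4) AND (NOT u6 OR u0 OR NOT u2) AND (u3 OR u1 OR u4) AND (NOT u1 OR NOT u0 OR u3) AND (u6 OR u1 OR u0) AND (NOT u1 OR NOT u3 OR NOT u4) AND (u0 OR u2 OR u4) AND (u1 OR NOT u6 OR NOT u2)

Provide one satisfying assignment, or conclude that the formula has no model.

u0=true,  u1=true,  u2=false,  u3=true,  u4=false,  u5=false,  u6=false

Case u5 = false:
Case u4 = false:
From the singleton clause (u0), u0 = true.
Case u6 = false:
From the singleton clause (u1), u1 = true.
From the singleton clause (NOT u2), u2 = false.
From the singleton clause (u3), u3 = true.
This assignment satisfies each clause.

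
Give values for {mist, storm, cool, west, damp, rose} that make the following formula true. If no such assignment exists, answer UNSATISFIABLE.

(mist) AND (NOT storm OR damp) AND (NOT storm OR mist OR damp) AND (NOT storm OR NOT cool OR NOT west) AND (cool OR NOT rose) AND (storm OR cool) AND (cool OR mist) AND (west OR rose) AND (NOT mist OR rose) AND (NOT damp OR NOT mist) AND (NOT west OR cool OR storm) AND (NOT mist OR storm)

UNSATISFIABLE

Unit clause (mist) forces mist = true.
Unit clause (rose) forces rose = true.
Unit clause (cool) forces cool = true.
Unit clause (NOT damp) forces damp = false.
Unit clause (NOT storm) forces storm = false.
Now (storm) is unsatisfied and unit — conflict.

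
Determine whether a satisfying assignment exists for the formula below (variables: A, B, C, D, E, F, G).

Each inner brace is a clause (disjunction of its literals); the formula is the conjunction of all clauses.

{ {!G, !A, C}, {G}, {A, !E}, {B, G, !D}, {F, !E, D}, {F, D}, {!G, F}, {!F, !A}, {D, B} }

(G) alone gives G = true.
(F) alone gives F = true.
(!A) alone gives A = false.
(!E) alone gives E = false.
Suppose D = true.
No clause remains; B, C are free.
A satisfying assignment: A: false, B: false, C: true, D: true, E: false, F: true, G: true.

Yes, satisfiable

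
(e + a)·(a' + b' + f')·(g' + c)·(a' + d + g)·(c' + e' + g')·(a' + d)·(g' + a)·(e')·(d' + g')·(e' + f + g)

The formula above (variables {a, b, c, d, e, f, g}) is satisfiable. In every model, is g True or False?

Suppose g = 1.
From the singleton clause (c), c = 1.
From the singleton clause (e'), e = 0.
From the singleton clause (a), a = 1.
From the singleton clause (d), d = 1.
That conflicts with the unit clause (d').
So every satisfying assignment has g = False.

False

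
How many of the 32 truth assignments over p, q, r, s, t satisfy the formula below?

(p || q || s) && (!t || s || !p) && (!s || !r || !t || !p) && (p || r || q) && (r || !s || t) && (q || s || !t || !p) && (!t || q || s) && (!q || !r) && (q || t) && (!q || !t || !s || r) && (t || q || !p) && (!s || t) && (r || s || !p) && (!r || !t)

3

There are 2^5 = 32 truth assignments over (p, q, r, s, t).
Split on s. With s = true, the clauses containing s are satisfied and !s drops from the rest; 1 of the 2^4 = 16 assignments to the other variables satisfy what remains.
With s = false, by the same count on the reduced clause set, 2 assignments work.
Total: 1 + 2 = 3.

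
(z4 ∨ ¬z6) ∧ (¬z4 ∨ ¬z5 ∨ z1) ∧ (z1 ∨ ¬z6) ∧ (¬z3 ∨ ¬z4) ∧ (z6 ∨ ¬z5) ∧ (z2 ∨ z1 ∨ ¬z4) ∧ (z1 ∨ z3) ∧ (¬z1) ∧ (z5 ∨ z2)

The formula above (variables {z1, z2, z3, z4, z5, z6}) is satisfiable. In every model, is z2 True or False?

Suppose z2 = False.
(¬z1) alone gives z1 = False.
(¬z6) alone gives z6 = False.
(¬z5) alone gives z5 = False.
But (z5) is also a unit clause — contradiction.
So every satisfying assignment has z2 = True.

True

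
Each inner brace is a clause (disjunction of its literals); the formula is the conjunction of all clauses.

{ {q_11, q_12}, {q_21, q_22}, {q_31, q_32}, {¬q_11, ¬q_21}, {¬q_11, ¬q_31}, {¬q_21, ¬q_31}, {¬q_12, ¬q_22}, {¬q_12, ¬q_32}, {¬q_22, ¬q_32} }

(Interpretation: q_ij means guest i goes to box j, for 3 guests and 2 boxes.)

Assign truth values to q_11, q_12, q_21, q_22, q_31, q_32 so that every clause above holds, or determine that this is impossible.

UNSATISFIABLE

Branch on q_11: set q_11 = True.
The clause (¬q_21) is unit, so q_21 = False.
The clause (q_22) is unit, so q_22 = True.
The clause (¬q_31) is unit, so q_31 = False.
The clause (q_32) is unit, so q_32 = True.
That conflicts with the unit clause (¬q_32).
That branch fails; take q_11 = False instead.
The clause (q_12) is unit, so q_12 = True.
The clause (¬q_22) is unit, so q_22 = False.
The clause (q_21) is unit, so q_21 = True.
The clause (¬q_31) is unit, so q_31 = False.
The clause (q_32) is unit, so q_32 = True.
That conflicts with the unit clause (¬q_32).
Either choice for q_11 ends in contradiction.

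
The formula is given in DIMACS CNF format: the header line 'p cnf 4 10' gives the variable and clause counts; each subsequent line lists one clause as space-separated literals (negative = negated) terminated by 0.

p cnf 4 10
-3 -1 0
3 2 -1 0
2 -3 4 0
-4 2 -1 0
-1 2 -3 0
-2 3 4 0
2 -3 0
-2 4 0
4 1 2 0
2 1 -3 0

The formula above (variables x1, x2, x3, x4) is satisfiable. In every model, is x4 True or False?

True

Suppose x4 = False.
From the singleton clause (¬x2), x2 = False.
From the singleton clause (¬x3), x3 = False.
From the singleton clause (¬x1), x1 = False.
That conflicts with the unit clause (x1).
So every satisfying assignment has x4 = True.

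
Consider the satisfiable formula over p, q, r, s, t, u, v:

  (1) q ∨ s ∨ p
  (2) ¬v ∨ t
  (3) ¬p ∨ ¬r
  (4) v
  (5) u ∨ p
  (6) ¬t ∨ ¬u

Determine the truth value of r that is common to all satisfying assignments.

Suppose r = True.
From the singleton clause (¬p), p = False.
From the singleton clause (v), v = True.
From the singleton clause (t), t = True.
From the singleton clause (u), u = True.
Now (¬u) is unsatisfied and unit — conflict.
So every satisfying assignment has r = False.

False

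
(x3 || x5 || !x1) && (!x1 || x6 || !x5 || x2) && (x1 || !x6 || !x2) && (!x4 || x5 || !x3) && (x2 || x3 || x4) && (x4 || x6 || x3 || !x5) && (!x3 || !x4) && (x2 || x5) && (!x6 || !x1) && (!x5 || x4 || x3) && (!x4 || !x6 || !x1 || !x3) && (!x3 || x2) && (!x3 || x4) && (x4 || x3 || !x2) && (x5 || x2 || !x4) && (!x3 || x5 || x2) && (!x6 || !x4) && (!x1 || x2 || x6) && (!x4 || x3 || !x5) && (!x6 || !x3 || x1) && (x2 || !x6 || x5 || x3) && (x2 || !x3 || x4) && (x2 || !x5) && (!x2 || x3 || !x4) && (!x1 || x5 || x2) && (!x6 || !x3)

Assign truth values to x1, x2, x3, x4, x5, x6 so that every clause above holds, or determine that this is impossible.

Suppose x3 = false.
Suppose x5 = true.
(x4) alone gives x4 = true.
That conflicts with the unit clause (!x4).
Backtrack on x5: now try x5 = false.
(!x1) alone gives x1 = false.
(x2) alone gives x2 = true.
(!x6) alone gives x6 = false.
(x4) alone gives x4 = true.
That conflicts with the unit clause (!x4).
Either choice for x5 ends in contradiction.
Backtrack on x3: now try x3 = true.
(!x4) alone gives x4 = false.
That conflicts with the unit clause (x4).
Either choice for x3 ends in contradiction.

UNSATISFIABLE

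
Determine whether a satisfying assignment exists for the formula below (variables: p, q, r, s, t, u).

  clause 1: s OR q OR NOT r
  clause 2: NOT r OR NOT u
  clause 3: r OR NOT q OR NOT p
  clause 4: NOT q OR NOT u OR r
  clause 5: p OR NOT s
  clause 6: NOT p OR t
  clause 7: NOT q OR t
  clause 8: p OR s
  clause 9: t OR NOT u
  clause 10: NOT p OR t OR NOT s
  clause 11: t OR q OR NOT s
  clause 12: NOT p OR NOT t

Suppose r = false.
Suppose q = false.
Suppose p = true.
(t) alone gives t = true.
But (NOT t) is also a unit clause — contradiction.
So p must be the other value — set p = false.
(NOT s) alone gives s = false.
But (s) is also a unit clause — contradiction.
Neither p = true nor p = false works.
So q must be the other value — set q = true.
(NOT p) alone gives p = false.
(NOT u) alone gives u = false.
(NOT s) alone gives s = false.
But (s) is also a unit clause — contradiction.
Neither q = true nor q = false works.
So r must be the other value — set r = true.
(NOT u) alone gives u = false.
Suppose s = true.
(p) alone gives p = true.
(t) alone gives t = true.
But (NOT t) is also a unit clause — contradiction.
So s must be the other value — set s = false.
(q) alone gives q = true.
(t) alone gives t = true.
(p) alone gives p = true.
But (NOT p) is also a unit clause — contradiction.
Neither s = true nor s = false works.
Neither r = true nor r = false works.
No assignment satisfies every clause.

No, unsatisfiable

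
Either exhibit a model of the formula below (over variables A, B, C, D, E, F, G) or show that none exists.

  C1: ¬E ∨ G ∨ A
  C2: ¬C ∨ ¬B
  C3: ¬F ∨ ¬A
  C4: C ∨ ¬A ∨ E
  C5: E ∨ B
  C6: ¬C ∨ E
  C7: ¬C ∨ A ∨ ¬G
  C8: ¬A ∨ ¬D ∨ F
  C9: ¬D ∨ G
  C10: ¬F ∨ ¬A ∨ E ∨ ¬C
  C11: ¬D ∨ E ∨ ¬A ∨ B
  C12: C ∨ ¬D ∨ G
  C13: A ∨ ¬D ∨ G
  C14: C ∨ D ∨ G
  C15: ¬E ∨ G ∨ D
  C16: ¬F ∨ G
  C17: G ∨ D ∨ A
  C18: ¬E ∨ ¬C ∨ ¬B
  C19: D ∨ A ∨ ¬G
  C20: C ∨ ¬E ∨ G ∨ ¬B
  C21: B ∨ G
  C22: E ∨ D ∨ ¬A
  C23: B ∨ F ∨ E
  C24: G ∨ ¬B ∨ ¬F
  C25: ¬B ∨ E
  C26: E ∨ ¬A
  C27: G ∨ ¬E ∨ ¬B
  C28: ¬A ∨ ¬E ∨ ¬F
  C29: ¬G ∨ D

A=False; B=True; C=False; D=True; E=True; F=False; G=True

Suppose C = False.
Suppose F = False.
Suppose A = False.
Suppose E = True.
(G) alone gives G = True.
(D) alone gives D = True.
All clauses hold; B can take either value.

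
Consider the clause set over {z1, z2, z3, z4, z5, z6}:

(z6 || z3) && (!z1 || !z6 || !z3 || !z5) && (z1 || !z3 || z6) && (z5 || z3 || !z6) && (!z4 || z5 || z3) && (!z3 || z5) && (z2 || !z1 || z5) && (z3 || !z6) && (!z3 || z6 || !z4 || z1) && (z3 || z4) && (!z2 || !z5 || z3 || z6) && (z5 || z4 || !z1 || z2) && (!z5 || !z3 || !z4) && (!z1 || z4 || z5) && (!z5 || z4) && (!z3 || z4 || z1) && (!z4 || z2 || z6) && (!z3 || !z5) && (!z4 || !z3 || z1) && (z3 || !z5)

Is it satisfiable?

Case z6 = true:
The clause (z3) is unit, so z3 = true.
The clause (z5) is unit, so z5 = true.
Now (!z5) is unsatisfied and unit — conflict.
Backtrack on z6: now try z6 = false.
The clause (z3) is unit, so z3 = true.
The clause (z1) is unit, so z1 = true.
The clause (z5) is unit, so z5 = true.
Now (!z5) is unsatisfied and unit — conflict.
Both values of z6 lead to a conflict.
No assignment satisfies every clause.

No, unsatisfiable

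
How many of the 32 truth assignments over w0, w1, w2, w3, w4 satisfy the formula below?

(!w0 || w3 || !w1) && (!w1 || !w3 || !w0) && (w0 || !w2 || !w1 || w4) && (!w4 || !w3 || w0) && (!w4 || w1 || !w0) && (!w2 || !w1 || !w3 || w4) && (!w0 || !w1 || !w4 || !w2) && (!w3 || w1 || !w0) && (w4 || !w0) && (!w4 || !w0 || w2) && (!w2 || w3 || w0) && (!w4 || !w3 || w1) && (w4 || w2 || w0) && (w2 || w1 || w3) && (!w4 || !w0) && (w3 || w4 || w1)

There are 2^5 = 32 truth assignments over (w0, w1, w2, w3, w4).
Split on w0. With w0 = true, the clauses containing w0 are satisfied and !w0 drops from the rest; 0 of the 2^4 = 16 assignments to the other variables satisfy what remains.
With w0 = false, by the same count on the reduced clause set, 2 assignments work.
Total: 0 + 2 = 2.

2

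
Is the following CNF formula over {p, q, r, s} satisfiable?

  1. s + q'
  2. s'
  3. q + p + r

Yes

The clause (s') is unit, so s = 0.
The clause (q') is unit, so q = 0.
Suppose p = 1.
All clauses hold; r can take either value.
A satisfying assignment: p ↦ 1; q ↦ 0; r ↦ 1; s ↦ 0.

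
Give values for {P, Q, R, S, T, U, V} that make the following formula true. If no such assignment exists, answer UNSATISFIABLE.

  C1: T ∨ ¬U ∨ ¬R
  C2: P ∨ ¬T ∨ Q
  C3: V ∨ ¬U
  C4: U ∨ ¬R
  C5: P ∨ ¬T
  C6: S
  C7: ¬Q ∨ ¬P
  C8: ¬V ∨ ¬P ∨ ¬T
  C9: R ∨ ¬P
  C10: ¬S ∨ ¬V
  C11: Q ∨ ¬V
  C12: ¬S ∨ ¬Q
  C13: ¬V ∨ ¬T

P ↦ False; Q ↦ False; R ↦ False; S ↦ True; T ↦ False; U ↦ False; V ↦ False

From the singleton clause (S), S = True.
From the singleton clause (¬V), V = False.
From the singleton clause (¬U), U = False.
From the singleton clause (¬R), R = False.
From the singleton clause (¬P), P = False.
From the singleton clause (¬T), T = False.
From the singleton clause (¬Q), Q = False.
Every clause now holds.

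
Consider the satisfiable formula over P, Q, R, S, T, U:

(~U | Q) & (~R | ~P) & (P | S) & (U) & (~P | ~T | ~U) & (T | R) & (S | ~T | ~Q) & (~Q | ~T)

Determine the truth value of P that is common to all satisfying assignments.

Suppose P = 1.
The clause (~R) is unit, so R = 0.
The clause (U) is unit, so U = 1.
The clause (Q) is unit, so Q = 1.
The clause (~T) is unit, so T = 0.
That conflicts with the unit clause (T).
So every satisfying assignment has P = False.

False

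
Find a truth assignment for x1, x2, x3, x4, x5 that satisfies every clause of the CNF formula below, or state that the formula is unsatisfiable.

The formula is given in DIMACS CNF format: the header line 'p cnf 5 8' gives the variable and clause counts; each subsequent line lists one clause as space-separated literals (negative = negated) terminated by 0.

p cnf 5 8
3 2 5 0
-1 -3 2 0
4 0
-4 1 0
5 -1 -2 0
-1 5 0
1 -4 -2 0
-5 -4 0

Unit clause (x4) forces x4 = True.
Unit clause (x1) forces x1 = True.
Unit clause (x5) forces x5 = True.
That conflicts with the unit clause (¬x5).

UNSATISFIABLE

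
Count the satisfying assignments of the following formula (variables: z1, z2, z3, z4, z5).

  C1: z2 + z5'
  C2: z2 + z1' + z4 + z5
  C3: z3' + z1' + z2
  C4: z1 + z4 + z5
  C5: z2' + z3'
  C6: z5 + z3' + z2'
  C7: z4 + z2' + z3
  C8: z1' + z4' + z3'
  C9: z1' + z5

There are 2^5 = 32 truth assignments over (z1, z2, z3, z4, z5).
Split on z3. With z3 = 1, the clauses containing z3 are satisfied and z3' drops from the rest; 1 of the 2^4 = 16 assignments to the other variables satisfy what remains.
With z3 = 0, by the same count on the reduced clause set, 4 assignments work.
(One model: z1=F, z2=F, z3=F, z4=T, z5=F.)
Total: 1 + 4 = 5.

5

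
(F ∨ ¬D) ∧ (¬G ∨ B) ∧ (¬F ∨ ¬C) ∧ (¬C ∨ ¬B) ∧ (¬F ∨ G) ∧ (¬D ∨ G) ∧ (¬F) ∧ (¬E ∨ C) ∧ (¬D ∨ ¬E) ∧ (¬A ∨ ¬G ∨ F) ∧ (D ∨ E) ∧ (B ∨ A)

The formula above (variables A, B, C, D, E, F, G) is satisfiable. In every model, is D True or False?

Suppose D = True.
Unit clause (F) forces F = True.
But (¬F) is also a unit clause — contradiction.
So every satisfying assignment has D = False.

False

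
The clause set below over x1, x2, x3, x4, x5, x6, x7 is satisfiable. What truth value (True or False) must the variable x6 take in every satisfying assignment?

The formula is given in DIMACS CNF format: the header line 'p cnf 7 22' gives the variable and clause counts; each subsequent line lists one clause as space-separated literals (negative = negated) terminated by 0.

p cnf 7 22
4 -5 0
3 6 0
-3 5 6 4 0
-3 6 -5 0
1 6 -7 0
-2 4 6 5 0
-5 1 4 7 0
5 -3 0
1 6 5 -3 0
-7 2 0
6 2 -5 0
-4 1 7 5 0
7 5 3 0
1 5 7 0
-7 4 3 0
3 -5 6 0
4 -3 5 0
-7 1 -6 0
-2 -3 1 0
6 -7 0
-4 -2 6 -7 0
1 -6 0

Suppose x6 = False.
The clause (x3) is unit, so x3 = True.
The clause (¬x5) is unit, so x5 = False.
Now (x5) is unsatisfied and unit — conflict.
So every satisfying assignment has x6 = True.

True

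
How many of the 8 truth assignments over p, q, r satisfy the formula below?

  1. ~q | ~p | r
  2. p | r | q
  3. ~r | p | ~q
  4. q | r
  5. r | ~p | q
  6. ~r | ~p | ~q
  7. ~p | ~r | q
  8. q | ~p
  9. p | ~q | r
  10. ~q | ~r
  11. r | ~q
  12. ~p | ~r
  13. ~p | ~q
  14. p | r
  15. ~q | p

There are 2^3 = 8 truth assignments over (p, q, r).
Check each against the 15 clauses (columns in the order p, q, r):
  F F F  ✗ fails (p | r | q)
  F F T  ✓ satisfies all
  F T F  ✗ fails (p | ~q | r)
  F T T  ✗ fails (~r | p | ~q)
  T F F  ✗ fails (q | r)
  T F T  ✗ fails (~p | ~r | q)
  T T F  ✗ fails (~q | ~p | r)
  T T T  ✗ fails (~r | ~p | ~q)
1 of the 8 rows is a model.

1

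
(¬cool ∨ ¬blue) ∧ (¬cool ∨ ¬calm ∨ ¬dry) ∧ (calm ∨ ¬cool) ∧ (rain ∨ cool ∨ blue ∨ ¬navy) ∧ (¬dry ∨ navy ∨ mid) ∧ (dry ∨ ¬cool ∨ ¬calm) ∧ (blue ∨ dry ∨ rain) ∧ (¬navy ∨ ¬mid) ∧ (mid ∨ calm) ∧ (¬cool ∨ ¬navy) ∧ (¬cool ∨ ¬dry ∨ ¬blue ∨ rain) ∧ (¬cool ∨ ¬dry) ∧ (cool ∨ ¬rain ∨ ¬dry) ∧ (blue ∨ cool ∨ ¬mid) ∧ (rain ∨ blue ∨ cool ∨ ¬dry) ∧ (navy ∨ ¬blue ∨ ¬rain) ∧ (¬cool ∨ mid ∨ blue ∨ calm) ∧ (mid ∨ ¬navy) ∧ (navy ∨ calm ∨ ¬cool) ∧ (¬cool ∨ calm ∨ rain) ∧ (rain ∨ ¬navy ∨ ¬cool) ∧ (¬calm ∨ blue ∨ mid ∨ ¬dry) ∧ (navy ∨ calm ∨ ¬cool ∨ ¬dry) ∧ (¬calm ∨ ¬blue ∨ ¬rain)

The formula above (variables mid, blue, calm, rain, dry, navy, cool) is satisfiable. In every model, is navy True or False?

Suppose navy = True.
The clause (¬mid) is unit, so mid = False.
But (mid) is also a unit clause — contradiction.
So every satisfying assignment has navy = False.

False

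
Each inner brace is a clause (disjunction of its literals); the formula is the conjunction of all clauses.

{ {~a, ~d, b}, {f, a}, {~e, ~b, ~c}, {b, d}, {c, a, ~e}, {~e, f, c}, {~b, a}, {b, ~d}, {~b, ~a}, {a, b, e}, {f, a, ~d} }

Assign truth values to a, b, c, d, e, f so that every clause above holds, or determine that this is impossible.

Suppose f = 1.
Suppose b = 1.
(a) alone gives a = 1.
Now (~a) is unsatisfied and unit — conflict.
Backtrack on b: now try b = 0.
(d) alone gives d = 1.
Now (~d) is unsatisfied and unit — conflict.
Neither b = 1 nor b = 0 works.
Backtrack on f: now try f = 0.
(a) alone gives a = 1.
(~b) alone gives b = 0.
(~d) alone gives d = 0.
Now (d) is unsatisfied and unit — conflict.
Neither f = 1 nor f = 0 works.

UNSATISFIABLE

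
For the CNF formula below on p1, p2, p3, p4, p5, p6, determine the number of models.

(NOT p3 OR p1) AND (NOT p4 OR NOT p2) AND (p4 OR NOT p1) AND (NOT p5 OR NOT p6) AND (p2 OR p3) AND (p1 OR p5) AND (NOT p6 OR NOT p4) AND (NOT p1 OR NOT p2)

There are 2^6 = 64 truth assignments over (p1, p2, p3, p4, p5, p6).
Split on p1. With p1 = true, the clauses containing p1 are satisfied and NOT p1 drops from the rest; 2 of the 2^5 = 32 assignments to the other variables satisfy what remains.
With p1 = false, by the same count on the reduced clause set, 1 assignment works.
Total: 2 + 1 = 3.

3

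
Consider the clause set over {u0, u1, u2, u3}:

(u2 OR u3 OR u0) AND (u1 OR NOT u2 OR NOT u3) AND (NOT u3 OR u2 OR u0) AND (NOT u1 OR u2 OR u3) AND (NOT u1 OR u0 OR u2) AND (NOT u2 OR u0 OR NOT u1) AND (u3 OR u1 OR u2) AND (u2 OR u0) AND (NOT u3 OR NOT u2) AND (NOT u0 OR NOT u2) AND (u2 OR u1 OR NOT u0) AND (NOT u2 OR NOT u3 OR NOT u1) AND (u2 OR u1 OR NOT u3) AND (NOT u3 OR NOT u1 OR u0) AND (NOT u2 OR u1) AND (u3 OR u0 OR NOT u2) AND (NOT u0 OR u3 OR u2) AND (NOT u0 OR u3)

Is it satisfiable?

Case u2 = false:
The clause (u0) is unit, so u0 = true.
The clause (u1) is unit, so u1 = true.
The clause (u3) is unit, so u3 = true.
This assignment satisfies each clause.
A satisfying assignment: u0 ↦ true,  u1 ↦ true,  u2 ↦ false,  u3 ↦ true.

Yes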